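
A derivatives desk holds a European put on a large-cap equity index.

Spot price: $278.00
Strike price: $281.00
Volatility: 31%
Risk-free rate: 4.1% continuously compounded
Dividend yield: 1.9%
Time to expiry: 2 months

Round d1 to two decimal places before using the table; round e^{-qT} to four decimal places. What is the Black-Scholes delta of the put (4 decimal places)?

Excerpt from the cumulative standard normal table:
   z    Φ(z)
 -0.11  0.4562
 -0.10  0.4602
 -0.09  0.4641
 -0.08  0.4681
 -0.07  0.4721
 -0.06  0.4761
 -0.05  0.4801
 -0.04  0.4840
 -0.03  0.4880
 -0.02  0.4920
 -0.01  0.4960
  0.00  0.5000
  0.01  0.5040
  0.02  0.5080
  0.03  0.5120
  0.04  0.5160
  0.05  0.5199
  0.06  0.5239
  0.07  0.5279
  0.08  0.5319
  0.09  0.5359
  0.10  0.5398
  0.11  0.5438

-0.4944

σ√T = 0.31·√0.1667 = 0.1266
d₁ = [ln(278/281) + (0.041 − 0.019 + 0.31²/2)·0.1667] / 0.1266 = [-0.0107 + 0.0117] / 0.1266 = 0.0074 ≈ 0.01
N(d₁) = N(0.01) = 0.5040
Δ_put = e^(−qT)·(N(d₁) − 1) = 0.9968·(0.5040 − 1) = -0.4944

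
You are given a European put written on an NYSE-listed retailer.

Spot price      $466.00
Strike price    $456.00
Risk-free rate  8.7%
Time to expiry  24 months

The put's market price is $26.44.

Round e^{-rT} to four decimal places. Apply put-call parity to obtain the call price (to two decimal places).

$109.26

exp(−rT) = exp(−0.087·2) = 0.8403
Put-call parity: C − P = S − K·e^(−rT) = 466 − 456·0.8403 = 466 − 383.1768 = 82.8232
C = P + (C − P) = 26.44 + (82.8232) = 109.2632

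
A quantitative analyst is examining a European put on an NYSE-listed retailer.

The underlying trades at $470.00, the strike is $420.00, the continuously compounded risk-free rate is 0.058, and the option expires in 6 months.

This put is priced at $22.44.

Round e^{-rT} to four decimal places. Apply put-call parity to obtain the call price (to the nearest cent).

$84.45

e^(−rT) = e^(−0.058·0.5) = 0.9714
Put-call parity: C − P = S − K·e^(−rT) = 470 − 420·0.9714 = 470 − 407.9880 = 62.0120
C = P + (C − P) = 22.44 + (62.0120) = 84.4520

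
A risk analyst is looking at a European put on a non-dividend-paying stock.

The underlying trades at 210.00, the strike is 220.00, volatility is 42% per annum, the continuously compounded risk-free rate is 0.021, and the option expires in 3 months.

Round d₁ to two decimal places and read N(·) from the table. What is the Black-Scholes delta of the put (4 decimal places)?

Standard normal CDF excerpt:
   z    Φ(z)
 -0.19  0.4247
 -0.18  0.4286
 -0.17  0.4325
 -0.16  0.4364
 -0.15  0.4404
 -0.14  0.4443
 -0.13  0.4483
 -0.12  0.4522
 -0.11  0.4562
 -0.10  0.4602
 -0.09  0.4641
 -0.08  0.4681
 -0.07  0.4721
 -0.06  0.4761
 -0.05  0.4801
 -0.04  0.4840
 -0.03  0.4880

σ√T = 0.42 × 0.5000 = 0.2100
ln(S/K) + (r + σ²/2)T = ln(210/220) + (0.021 + 0.42²/2)·0.25 = -0.0465 + 0.0273 = -0.0192
d₁ = -0.0192 / 0.2100 = -0.0915 ≈ -0.09
N(d₁) = N(-0.09) = 0.4641
Δ_put = N(d₁) − 1 = 0.4641 − 1 = -0.5359

-0.5359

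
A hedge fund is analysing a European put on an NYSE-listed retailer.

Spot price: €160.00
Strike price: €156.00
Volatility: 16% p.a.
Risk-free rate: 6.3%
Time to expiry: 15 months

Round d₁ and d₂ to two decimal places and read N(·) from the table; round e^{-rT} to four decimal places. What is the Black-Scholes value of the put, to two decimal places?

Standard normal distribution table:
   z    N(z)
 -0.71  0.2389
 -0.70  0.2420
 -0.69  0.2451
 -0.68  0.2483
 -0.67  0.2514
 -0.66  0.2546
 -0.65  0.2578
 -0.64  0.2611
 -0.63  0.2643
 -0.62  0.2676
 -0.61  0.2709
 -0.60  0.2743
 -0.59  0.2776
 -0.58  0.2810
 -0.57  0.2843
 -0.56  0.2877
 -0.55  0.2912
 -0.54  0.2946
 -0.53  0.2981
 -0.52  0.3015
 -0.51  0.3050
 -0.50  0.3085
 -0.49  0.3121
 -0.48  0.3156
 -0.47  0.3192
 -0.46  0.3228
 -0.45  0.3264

€4.78

σ√T = 0.16·√1.25 = 0.1789
d₁ = [ln(160/156) + (0.063 + 0.16²/2)·1.25] / 0.1789 = [0.0253 + 0.0948] / 0.1789 = 0.6712 which rounds to 0.67
d₂ = d₁ − σ√T = 0.6712 − 0.1789 = 0.4923 which rounds to 0.49
exp(−rT) = exp(−0.063·1.25) = 0.9243
N(−d₂) = N(-0.49) = 0.3121;  N(−d₁) = N(-0.67) = 0.2514
P = 156·0.9243·0.3121 − 160·0.2514 = 45.0019 − 40.2240 = 4.7779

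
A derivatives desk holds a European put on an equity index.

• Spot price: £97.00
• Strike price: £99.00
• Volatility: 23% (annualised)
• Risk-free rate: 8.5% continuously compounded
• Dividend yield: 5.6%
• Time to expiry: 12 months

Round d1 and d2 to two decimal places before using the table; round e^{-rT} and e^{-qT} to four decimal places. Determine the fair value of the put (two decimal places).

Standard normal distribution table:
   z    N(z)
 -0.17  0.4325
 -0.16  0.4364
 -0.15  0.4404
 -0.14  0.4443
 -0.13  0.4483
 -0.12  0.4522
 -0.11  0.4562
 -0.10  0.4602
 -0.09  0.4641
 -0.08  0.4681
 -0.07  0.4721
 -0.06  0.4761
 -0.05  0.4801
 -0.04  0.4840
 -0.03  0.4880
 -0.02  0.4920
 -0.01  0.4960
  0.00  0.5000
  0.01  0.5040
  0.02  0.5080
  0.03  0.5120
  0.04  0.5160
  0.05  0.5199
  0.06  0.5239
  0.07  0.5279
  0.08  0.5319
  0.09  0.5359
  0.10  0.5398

£7.98

σ√T = 0.23·√1 = 0.2300
ln(S/K) + (r − q + σ²/2)T = ln(97/99) + (0.085 − 0.056 + 0.23²/2)·1 = -0.0204 + 0.0555 = 0.0350
d₁ = 0.0350 / 0.2300 = 0.1524 which rounds to 0.15
d₂ = d₁ − σ√T = 0.1524 − 0.2300 = -0.0776 which rounds to -0.08
exp(−qT) = exp(−0.056·1) = 0.9455;  exp(−rT) = exp(−0.085·1) = 0.9185
N(−d₂) = N(0.08) = 0.5319;  N(−d₁) = N(-0.15) = 0.4404
P = 99·0.9185·0.5319 − 97·0.9455·0.4404 = 48.3665 − 40.3906 = 7.9758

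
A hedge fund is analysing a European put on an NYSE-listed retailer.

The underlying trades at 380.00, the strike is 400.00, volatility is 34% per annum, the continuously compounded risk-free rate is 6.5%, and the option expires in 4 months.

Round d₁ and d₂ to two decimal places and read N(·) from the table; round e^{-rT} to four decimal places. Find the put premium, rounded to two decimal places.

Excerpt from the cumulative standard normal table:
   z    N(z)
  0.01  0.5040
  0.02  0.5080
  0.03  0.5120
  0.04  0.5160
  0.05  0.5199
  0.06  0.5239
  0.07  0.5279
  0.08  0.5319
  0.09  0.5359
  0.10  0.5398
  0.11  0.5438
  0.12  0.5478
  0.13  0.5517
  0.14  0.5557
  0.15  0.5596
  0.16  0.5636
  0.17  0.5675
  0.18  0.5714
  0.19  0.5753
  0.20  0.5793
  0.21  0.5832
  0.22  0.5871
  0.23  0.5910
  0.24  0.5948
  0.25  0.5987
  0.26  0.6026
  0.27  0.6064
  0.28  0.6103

36.79

T = 0.3333;  σ√T = 0.1963
ln(S/K) + (r + σ²/2)T = ln(380/400) + (0.065 + 0.34²/2)·0.3333 = -0.0513 + 0.0409 = -0.0104
d₁ = -0.0104 / 0.1963 = -0.0528 ≈ -0.05
d₂ = d₁ − σ√T = -0.0528 − 0.1963 = -0.2491 ≈ -0.25
e^(−rT) = e^(−0.065·0.3333) = 0.9786
N(−d₂) = N(0.25) = 0.5987;  N(−d₁) = N(0.05) = 0.5199
P = 400·0.9786·0.5987 − 380·0.5199 = 234.3551 − 197.5620 = 36.7931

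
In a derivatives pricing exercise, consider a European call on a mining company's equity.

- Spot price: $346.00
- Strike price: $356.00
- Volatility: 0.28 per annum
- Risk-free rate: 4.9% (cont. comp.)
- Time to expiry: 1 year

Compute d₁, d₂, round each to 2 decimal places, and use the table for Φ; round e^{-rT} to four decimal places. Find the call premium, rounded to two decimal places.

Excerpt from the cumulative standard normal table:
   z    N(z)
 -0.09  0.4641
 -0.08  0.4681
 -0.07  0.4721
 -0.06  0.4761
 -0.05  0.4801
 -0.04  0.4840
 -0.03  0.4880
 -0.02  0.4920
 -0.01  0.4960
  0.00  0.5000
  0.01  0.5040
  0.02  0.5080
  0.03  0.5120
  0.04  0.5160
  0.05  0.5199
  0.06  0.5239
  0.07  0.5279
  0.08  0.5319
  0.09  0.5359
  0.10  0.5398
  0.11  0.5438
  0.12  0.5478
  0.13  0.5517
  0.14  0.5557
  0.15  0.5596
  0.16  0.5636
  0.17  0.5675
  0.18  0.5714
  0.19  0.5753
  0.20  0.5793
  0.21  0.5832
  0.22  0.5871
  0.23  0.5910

σ√T = 0.28·√1 = 0.2800
d₁ = [ln(346/356) + (0.049 + ½·0.28²)·1] / (σ√T) = (-0.0285 + 0.0882) / 0.2800 = 0.2132 ⇒ 0.21
d₂ = 0.2132 − 0.2800 = -0.0668 ⇒ -0.07
exp(−rT) = exp(−0.049·1) = 0.9522
N(d₁) = N(0.21) = 0.5832;  N(d₂) = N(-0.07) = 0.4721
C = 346·0.5832 − 356·0.9522·0.4721 = 201.7872 − 160.0340 = 41.7532

$41.75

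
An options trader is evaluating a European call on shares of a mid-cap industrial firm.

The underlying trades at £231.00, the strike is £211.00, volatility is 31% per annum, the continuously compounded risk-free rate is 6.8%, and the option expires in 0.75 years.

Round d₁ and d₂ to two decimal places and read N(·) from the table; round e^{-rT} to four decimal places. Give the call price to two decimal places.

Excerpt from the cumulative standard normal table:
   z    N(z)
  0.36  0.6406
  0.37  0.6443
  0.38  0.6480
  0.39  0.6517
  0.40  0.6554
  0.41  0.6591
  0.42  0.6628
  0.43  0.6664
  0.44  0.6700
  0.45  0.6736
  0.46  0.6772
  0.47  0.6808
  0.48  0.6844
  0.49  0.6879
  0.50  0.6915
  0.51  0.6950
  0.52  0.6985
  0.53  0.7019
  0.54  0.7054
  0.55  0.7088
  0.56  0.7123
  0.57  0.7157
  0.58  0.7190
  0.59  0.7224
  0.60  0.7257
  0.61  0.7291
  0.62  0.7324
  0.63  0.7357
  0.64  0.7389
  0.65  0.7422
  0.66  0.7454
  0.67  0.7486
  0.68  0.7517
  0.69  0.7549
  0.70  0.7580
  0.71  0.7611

σ√T = 0.31·√0.75 = 0.2685
d₁ = [ln(231/211) + (0.068 + ½·0.31²)·0.75] / (σ√T) = (0.0906 + 0.0870) / 0.2685 = 0.6615 ⇒ 0.66
d₂ = 0.6615 − 0.2685 = 0.3931 ⇒ 0.39
e^(−rT) = e^(−0.068·0.75) = 0.9503
N(d₁) = N(0.66) = 0.7454;  N(d₂) = N(0.39) = 0.6517
C = 231·0.7454 − 211·0.9503·0.6517 = 172.1874 − 130.6745 = 41.5129

£41.51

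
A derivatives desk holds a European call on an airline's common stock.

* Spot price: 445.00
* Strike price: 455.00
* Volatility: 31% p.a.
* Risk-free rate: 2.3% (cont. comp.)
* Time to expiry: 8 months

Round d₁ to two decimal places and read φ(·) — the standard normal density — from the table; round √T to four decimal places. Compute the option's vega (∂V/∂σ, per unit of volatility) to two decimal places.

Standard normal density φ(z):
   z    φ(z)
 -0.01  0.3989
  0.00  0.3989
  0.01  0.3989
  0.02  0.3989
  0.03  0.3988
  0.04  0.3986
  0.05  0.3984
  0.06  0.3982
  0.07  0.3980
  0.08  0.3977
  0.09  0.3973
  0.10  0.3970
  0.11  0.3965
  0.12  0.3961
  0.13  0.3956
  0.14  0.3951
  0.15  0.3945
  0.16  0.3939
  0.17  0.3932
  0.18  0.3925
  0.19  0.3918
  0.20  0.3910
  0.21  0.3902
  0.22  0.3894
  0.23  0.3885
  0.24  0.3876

144.25

σ√T = 0.31 × 0.8165 = 0.2531
ln(S/K) + (r + σ²/2)T = ln(445/455) + (0.023 + 0.31²/2)·0.6667 = -0.0222 + 0.0474 = 0.0251
d₁ = 0.0251 / 0.2531 = 0.0993 which rounds to 0.10
√T = √0.6667 = 0.8165
φ(d₁) = φ(0.10) = 0.3970
vega = S·φ(d₁)·√T = 445·0.3970·0.8165 = 144.2470
(The put has the same vega.)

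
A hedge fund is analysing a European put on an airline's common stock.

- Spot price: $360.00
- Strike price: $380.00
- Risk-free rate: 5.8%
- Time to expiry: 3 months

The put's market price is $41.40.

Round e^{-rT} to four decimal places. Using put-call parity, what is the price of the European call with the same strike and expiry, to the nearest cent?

$26.87

exp(−rT) = exp(−0.058·0.25) = 0.9856
Put-call parity: C − P = S − K·e^(−rT) = 360 − 380·0.9856 = 360 − 374.5280 = -14.5280
C = P + (C − P) = 41.40 + (-14.5280) = 26.8720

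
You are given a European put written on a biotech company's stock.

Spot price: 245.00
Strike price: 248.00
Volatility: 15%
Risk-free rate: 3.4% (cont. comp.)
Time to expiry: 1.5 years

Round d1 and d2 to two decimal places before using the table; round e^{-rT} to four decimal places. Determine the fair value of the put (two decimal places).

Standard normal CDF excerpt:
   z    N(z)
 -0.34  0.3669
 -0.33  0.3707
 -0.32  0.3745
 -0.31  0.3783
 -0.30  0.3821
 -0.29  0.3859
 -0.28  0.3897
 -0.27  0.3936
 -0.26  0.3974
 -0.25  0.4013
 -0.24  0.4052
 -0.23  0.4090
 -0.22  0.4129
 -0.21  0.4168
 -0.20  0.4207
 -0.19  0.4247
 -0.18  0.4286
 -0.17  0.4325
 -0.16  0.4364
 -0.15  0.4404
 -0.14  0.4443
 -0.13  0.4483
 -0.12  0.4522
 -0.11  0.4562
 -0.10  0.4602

σ√T = 0.15·√1.5 = 0.1837
d₁ = [ln(245/248) + (0.034 + 0.15²/2)·1.5] / 0.1837 = [-0.0122 + 0.0679] / 0.1837 = 0.3032 ≈ 0.30
d₂ = d₁ − σ√T = 0.3032 − 0.1837 = 0.1195 ≈ 0.12
exp(−rT) = exp(−0.034·1.5) = 0.9503
N(−d₂) = N(-0.12) = 0.4522;  N(−d₁) = N(-0.30) = 0.3821
P = 248·0.9503·0.4522 − 245·0.3821 = 106.5720 − 93.6145 = 12.9575

12.96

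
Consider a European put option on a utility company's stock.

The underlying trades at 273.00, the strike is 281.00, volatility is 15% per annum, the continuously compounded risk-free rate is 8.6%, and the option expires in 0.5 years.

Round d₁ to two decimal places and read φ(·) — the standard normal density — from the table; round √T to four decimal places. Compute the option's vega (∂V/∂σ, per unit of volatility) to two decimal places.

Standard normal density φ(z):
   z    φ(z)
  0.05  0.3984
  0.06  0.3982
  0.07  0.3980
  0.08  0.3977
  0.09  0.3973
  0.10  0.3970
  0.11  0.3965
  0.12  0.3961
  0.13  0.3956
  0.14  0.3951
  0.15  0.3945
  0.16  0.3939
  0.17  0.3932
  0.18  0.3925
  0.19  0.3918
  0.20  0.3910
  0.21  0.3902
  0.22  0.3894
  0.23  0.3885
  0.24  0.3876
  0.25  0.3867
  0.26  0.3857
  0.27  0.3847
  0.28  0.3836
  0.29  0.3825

75.63

T = 0.5;  σ√T = 0.1061
d₁ = [ln(273/281) + (0.086 + 0.15²/2)·0.5] / 0.1061 = [-0.0289 + 0.0486] / 0.1061 = 0.1861 → 0.19
√T = √0.5 = 0.7071
φ(d₁) = φ(0.19) = 0.3918
vega = S·φ(d₁)·√T = 273·0.3918·0.7071 = 75.6324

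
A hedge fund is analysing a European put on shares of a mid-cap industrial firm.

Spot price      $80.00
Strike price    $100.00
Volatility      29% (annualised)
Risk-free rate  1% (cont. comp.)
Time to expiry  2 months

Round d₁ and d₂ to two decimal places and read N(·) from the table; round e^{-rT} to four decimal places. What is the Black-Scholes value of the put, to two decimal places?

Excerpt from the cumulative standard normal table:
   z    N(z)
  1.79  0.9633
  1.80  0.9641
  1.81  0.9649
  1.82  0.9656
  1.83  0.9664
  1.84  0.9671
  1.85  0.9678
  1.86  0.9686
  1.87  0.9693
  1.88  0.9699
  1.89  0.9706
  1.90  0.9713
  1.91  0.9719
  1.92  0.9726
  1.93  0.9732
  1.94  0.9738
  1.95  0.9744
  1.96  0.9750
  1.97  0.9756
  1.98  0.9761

σ√T = 0.29·√0.1667 = 0.1184
d₁ = [ln(80/100) + (0.01 + 0.29²/2)·0.1667] / 0.1184 = [-0.2231 + 0.0087] / 0.1184 = -1.8115 ⇒ -1.81
d₂ = d₁ − σ√T = -1.8115 − 0.1184 = -1.9299 ⇒ -1.93
exp(−rT) = exp(−0.01·0.1667) = 0.9983
P = 100·0.9983·N(1.93) − 80·N(1.81) = 100·0.9983·0.9732 − 80·0.9649 = 97.1546 − 77.1920 = 19.9626

$19.96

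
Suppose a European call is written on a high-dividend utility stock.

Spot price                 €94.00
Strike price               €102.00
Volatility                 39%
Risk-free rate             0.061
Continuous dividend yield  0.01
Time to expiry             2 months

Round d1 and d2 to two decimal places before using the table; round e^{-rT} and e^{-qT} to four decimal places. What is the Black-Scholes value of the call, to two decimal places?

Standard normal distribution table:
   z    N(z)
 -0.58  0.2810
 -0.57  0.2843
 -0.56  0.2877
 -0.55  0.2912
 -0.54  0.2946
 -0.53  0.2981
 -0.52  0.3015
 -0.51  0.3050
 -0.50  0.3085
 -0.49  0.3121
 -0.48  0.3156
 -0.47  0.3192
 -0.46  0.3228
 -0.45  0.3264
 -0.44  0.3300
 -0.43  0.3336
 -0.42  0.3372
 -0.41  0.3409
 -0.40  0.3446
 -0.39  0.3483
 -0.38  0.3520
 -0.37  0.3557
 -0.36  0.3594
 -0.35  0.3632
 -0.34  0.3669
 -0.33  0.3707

€3.29

σ√T = 0.39·√0.1667 = 0.1592
d₁ = [ln(94/102) + (0.061 − 0.01 + ½·0.39²)·0.1667] / (σ√T) = (-0.0817 + 0.0212) / 0.1592 = -0.3800 which rounds to -0.38
d₂ = -0.3800 − 0.1592 = -0.5392 which rounds to -0.54
e^(−qT) = e^(−0.01·0.1667) = 0.9983;  e^(−rT) = e^(−0.061·0.1667) = 0.9899
N(d₁) = N(-0.38) = 0.3520;  N(d₂) = N(-0.54) = 0.2946
C = 94·0.9983·0.3520 − 102·0.9899·0.2946 = 33.0318 − 29.7457 = 3.2860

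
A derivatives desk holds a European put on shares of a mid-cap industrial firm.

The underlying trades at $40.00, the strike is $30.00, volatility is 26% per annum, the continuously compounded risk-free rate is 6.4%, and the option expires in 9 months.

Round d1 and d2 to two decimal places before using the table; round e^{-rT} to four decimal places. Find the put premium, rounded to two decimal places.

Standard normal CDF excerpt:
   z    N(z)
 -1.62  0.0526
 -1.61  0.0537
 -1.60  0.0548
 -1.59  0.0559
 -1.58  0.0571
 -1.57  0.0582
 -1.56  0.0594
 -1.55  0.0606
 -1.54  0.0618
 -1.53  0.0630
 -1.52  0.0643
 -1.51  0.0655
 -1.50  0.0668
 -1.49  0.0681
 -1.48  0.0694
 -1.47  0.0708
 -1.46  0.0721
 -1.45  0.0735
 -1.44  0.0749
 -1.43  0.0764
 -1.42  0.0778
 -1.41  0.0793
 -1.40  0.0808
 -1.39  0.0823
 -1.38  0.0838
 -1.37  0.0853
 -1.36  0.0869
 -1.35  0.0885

σ√T = 0.26·√0.75 = 0.2252
d₁ = [ln(40/30) + (0.064 + ½·0.26²)·0.75] / (σ√T) = (0.2877 + 0.0733) / 0.2252 = 1.6034 ≈ 1.60
d₂ = 1.6034 − 0.2252 = 1.3782 ≈ 1.38
e^(−rT) = e^(−0.064·0.75) = 0.9531
N(−d₂) = N(-1.38) = 0.0838;  N(−d₁) = N(-1.60) = 0.0548
P = 30·0.9531·0.0838 − 40·0.0548 = 2.3961 − 2.1920 = 0.2041

$0.20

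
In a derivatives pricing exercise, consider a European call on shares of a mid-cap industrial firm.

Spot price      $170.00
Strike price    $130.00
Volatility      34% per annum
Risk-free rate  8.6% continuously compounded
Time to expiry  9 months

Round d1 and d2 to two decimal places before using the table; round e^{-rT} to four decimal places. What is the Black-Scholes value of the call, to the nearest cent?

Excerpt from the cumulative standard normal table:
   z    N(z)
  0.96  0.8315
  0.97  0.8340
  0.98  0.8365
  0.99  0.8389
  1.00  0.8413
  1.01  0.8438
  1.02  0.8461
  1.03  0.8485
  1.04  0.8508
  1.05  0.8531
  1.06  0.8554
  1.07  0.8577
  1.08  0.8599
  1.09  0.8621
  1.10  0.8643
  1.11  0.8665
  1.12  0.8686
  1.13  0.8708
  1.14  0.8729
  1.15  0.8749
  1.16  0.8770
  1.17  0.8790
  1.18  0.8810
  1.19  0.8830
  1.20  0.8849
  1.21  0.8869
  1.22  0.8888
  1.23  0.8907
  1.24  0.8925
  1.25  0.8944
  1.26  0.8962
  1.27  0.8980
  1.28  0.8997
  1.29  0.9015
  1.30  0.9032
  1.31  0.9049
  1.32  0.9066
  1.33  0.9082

σ√T = 0.34·√0.75 = 0.2944
d₁ = [ln(170/130) + (0.086 + 0.34²/2)·0.75] / 0.2944 = [0.2683 + 0.1079] / 0.2944 = 1.2774 → 1.28
d₂ = d₁ − σ√T = 1.2774 − 0.2944 = 0.9829 → 0.98
exp(−rT) = exp(−0.086·0.75) = 0.9375
N(d₁) = N(1.28) = 0.8997;  N(d₂) = N(0.98) = 0.8365
C = 170·0.8997 − 130·0.9375·0.8365 = 152.9490 − 101.9484 = 51.0006

$51.00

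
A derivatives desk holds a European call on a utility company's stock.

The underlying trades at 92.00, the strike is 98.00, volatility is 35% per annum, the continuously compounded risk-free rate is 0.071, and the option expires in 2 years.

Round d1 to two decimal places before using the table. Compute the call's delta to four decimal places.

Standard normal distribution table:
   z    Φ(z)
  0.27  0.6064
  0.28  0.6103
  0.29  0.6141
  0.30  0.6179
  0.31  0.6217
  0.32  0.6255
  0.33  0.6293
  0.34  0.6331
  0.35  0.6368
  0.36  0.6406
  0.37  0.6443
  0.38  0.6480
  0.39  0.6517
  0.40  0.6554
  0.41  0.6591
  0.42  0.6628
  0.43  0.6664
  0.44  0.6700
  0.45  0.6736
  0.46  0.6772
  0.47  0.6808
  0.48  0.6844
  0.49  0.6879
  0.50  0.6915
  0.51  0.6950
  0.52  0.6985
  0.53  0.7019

T = 2;  σ√T = 0.4950
ln(S/K) + (r + σ²/2)T = ln(92/98) + (0.071 + 0.35²/2)·2 = -0.0632 + 0.2645 = 0.2013
d₁ = 0.2013 / 0.4950 = 0.4067 which rounds to 0.41
N(d₁) = N(0.41) = 0.6591
Δ_call = N(d₁) = 0.6591

0.6591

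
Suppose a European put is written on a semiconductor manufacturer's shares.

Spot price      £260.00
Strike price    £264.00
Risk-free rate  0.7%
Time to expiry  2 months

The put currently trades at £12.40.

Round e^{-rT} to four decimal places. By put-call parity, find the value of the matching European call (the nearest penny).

exp(−rT) = exp(−0.007·0.1667) = 0.9988
Put-call parity: C − P = S − K·e^(−rT) = 260 − 264·0.9988 = 260 − 263.6832 = -3.6832
C = P + (C − P) = 12.40 + (-3.6832) = 8.7168

£8.72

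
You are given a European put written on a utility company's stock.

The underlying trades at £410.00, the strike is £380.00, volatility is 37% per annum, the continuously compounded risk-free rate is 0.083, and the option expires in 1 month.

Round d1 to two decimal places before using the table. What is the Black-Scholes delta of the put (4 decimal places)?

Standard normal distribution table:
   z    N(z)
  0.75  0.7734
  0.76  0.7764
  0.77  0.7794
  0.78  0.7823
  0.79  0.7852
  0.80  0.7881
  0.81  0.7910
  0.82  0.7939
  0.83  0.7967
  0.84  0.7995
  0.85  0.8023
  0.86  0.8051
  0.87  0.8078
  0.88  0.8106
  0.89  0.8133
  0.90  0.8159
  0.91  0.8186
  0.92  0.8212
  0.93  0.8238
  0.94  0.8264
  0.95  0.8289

-0.2033

σ√T = 0.37·√0.08333 = 0.1068
ln(S/K) + (r + σ²/2)T = ln(410/380) + (0.083 + 0.37²/2)·0.08333 = 0.0760 + 0.0126 = 0.0886
d₁ = 0.0886 / 0.1068 = 0.8296 which rounds to 0.83
N(d₁) = N(0.83) = 0.7967
Δ_put = N(d₁) − 1 = 0.7967 − 1 = -0.2033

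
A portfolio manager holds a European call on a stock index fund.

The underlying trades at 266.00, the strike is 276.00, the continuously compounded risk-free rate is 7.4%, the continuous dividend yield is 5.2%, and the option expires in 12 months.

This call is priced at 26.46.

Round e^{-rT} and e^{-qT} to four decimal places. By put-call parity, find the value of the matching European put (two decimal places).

exp(−qT) = exp(−0.052·1) = 0.9493;  exp(−rT) = exp(−0.074·1) = 0.9287
Put-call parity: C − P = S·e^(−qT) − K·e^(−rT) = 266·0.9493 − 276·0.9287 = 252.5138 − 256.3212 = -3.8074
P = C − (C − P) = 26.46 − (-3.8074) = 30.2674

30.27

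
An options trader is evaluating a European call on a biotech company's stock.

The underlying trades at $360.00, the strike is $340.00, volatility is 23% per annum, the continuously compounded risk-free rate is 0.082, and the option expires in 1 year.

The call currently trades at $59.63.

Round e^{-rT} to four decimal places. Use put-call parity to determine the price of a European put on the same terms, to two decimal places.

e^(−rT) = e^(−0.082·1) = 0.9213
Put-call parity: C − P = S − K·e^(−rT) = 360 − 340·0.9213 = 360 − 313.2420 = 46.7580
P = C − (C − P) = 59.63 − (46.7580) = 12.8720

$12.87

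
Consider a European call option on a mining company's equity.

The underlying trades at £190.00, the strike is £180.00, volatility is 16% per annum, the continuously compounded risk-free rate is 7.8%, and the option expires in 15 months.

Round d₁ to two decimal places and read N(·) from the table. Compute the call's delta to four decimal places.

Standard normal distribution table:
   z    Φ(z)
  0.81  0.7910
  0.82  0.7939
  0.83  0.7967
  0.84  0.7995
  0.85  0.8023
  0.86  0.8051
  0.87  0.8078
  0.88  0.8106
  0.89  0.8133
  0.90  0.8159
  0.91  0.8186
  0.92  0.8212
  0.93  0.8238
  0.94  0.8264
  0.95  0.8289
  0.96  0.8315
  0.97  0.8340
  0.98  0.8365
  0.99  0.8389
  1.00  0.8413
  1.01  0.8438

0.8264

T = 1.25;  σ√T = 0.1789
d₁ = [ln(190/180) + (0.078 + ½·0.16²)·1.25] / (σ√T) = (0.0541 + 0.1135) / 0.1789 = 0.9367 → 0.94
N(d₁) = N(0.94) = 0.8264
Δ_call = N(d₁) = 0.8264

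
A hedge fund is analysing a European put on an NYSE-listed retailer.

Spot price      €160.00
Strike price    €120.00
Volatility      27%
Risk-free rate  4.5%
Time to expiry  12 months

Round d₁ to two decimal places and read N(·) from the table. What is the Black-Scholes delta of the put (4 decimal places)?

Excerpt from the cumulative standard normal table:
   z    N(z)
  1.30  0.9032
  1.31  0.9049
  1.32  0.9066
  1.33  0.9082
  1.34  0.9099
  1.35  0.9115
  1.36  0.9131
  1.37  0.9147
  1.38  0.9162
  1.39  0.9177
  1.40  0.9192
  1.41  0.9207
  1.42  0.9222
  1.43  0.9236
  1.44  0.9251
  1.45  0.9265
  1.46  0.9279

-0.0853

σ√T = 0.27 × 1.0000 = 0.2700
d₁ = [ln(160/120) + (0.045 + 0.27²/2)·1] / 0.2700 = [0.2877 + 0.0814] / 0.2700 = 1.3672 which rounds to 1.37
N(d₁) = N(1.37) = 0.9147
Δ_put = N(d₁) − 1 = 0.9147 − 1 = -0.0853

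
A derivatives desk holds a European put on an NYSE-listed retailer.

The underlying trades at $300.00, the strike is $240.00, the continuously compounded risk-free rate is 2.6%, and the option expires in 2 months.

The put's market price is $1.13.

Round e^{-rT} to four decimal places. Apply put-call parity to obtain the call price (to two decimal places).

$62.16

exp(−rT) = exp(−0.026·0.1667) = 0.9957
Put-call parity: C − P = S − K·e^(−rT) = 300 − 240·0.9957 = 300 − 238.9680 = 61.0320
C = P + (C − P) = 1.13 + (61.0320) = 62.1620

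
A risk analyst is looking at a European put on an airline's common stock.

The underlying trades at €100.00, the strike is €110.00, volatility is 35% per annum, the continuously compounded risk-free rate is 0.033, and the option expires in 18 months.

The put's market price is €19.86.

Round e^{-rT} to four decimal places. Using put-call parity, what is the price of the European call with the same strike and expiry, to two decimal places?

e^(−rT) = e^(−0.033·1.5) = 0.9517
Put-call parity: C − P = S − K·e^(−rT) = 100 − 110·0.9517 = 100 − 104.6870 = -4.6870
C = P + (C − P) = 19.86 + (-4.6870) = 15.1730

€15.17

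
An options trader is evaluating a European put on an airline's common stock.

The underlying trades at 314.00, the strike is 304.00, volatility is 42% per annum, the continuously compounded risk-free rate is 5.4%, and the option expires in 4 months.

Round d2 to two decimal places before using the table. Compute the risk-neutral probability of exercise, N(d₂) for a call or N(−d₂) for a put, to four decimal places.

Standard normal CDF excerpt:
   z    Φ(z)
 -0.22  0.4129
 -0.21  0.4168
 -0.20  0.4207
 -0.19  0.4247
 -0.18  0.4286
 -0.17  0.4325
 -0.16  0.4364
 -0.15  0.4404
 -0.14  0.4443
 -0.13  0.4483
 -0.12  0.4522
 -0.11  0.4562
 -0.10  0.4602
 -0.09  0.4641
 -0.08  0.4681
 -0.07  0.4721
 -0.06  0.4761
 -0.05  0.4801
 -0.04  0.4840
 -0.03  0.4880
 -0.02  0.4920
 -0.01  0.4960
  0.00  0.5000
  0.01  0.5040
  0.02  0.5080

0.4641

σ√T = 0.42 × 0.5774 = 0.2425
d₁ = [ln(314/304) + (0.054 + 0.42²/2)·0.3333] / 0.2425 = [0.0324 + 0.0474] / 0.2425 = 0.3289 which rounds to 0.33
d₂ = d₁ − σ√T = 0.3289 − 0.2425 = 0.0865 which rounds to 0.09
Risk-neutral Pr[S_T < K] = N(−d₂) = N(-0.09) = 0.4641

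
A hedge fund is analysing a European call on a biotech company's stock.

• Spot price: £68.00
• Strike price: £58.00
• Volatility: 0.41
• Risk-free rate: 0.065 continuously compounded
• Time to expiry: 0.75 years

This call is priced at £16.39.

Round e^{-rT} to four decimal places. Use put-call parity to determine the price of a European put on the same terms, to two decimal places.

£3.63

exp(−rT) = exp(−0.065·0.75) = 0.9524
Put-call parity: C − P = S − K·e^(−rT) = 68 − 58·0.9524 = 68 − 55.2392 = 12.7608
P = C − (C − P) = 16.39 − (12.7608) = 3.6292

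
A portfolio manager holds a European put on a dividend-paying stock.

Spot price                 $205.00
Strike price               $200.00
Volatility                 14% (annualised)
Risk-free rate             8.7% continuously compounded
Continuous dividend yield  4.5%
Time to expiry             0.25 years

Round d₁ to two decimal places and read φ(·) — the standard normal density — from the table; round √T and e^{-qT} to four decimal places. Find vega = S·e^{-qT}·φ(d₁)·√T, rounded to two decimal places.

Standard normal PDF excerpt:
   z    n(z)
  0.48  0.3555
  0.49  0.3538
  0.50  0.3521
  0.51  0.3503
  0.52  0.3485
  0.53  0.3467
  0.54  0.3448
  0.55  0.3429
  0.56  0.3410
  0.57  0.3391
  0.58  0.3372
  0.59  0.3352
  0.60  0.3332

σ√T = 0.14·√0.25 = 0.0700
d₁ = [ln(205/200) + (0.087 − 0.045 + ½·0.14²)·0.25] / (σ√T) = (0.0247 + 0.0129) / 0.0700 = 0.5378 which rounds to 0.54
√T = √0.25 = 0.5000
φ(d₁) = φ(0.54) = 0.3448
exp(−qT) = exp(−0.045·0.25) = 0.9888
vega = S·exp(−qT)·φ(d₁)·√T = 205·0.9888·0.3448·0.5000 = 34.9462

34.95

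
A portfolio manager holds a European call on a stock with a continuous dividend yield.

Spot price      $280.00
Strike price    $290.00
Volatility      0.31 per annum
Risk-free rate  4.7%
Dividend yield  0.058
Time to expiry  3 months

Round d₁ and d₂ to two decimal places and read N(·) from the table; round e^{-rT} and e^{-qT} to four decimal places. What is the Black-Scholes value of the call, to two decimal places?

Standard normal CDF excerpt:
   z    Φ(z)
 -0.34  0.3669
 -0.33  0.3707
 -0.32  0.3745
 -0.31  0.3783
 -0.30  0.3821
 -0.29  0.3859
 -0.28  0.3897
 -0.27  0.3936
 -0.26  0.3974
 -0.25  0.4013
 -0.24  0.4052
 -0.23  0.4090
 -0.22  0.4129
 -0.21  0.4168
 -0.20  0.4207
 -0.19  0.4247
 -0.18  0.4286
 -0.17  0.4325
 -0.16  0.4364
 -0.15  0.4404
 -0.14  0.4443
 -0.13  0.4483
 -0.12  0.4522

σ√T = 0.31 × 0.5000 = 0.1550
d₁ = [ln(280/290) + (0.047 − 0.058 + ½·0.31²)·0.25] / (σ√T) = (-0.0351 + 0.0093) / 0.1550 = -0.1666 ≈ -0.17
d₂ = -0.1666 − 0.1550 = -0.3216 ≈ -0.32
e^(−qT) = e^(−0.058·0.25) = 0.9856;  e^(−rT) = e^(−0.047·0.25) = 0.9883
N(d₁) = N(-0.17) = 0.4325;  N(d₂) = N(-0.32) = 0.3745
C = 280·0.9856·0.4325 − 290·0.9883·0.3745 = 119.3562 − 107.3343 = 12.0218

$12.02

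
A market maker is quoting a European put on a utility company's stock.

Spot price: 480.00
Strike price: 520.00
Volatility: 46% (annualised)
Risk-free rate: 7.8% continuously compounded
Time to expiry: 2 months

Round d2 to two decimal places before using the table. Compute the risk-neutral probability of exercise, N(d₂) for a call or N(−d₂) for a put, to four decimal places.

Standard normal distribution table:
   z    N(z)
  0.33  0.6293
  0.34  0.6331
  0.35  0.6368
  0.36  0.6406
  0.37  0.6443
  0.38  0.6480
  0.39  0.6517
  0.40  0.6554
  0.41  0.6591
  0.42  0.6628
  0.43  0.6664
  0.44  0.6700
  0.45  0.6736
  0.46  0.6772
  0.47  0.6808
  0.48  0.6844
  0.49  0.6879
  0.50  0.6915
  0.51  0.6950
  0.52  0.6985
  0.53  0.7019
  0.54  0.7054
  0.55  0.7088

σ√T = 0.46·√0.1667 = 0.1878
d₁ = [ln(480/520) + (0.078 + 0.46²/2)·0.1667] / 0.1878 = [-0.0800 + 0.0306] / 0.1878 = -0.2631 which rounds to -0.26
d₂ = d₁ − σ√T = -0.2631 − 0.1878 = -0.4509 which rounds to -0.45
Pr(exercise) under Q = N(−d₂) = N(0.45) = 0.6736

0.6736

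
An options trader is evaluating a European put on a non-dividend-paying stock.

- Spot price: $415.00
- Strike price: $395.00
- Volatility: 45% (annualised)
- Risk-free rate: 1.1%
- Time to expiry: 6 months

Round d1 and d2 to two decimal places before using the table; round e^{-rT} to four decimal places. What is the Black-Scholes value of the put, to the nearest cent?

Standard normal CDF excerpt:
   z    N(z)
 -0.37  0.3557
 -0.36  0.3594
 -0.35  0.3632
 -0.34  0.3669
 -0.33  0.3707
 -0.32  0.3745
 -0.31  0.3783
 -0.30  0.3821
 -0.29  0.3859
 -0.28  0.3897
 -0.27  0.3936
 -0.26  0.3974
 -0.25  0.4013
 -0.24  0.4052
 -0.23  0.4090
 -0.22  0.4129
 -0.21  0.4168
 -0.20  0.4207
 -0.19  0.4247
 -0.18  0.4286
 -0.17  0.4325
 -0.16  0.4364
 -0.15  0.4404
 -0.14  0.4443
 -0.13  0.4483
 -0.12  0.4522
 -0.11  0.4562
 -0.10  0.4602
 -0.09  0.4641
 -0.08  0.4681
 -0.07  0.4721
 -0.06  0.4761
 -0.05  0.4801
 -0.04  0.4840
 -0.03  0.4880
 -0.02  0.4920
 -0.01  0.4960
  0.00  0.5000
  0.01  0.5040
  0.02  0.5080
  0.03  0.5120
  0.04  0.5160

T = 0.5;  σ√T = 0.3182
d₁ = [ln(415/395) + (0.011 + 0.45²/2)·0.5] / 0.3182 = [0.0494 + 0.0561] / 0.3182 = 0.3316 ≈ 0.33
d₂ = d₁ − σ√T = 0.3316 − 0.3182 = 0.0134 ≈ 0.01
e^(−rT) = e^(−0.011·0.5) = 0.9945
N(−d₂) = N(-0.01) = 0.4960;  N(−d₁) = N(-0.33) = 0.3707
P = 395·0.9945·0.4960 − 415·0.3707 = 194.8424 − 153.8405 = 41.0019

$41.00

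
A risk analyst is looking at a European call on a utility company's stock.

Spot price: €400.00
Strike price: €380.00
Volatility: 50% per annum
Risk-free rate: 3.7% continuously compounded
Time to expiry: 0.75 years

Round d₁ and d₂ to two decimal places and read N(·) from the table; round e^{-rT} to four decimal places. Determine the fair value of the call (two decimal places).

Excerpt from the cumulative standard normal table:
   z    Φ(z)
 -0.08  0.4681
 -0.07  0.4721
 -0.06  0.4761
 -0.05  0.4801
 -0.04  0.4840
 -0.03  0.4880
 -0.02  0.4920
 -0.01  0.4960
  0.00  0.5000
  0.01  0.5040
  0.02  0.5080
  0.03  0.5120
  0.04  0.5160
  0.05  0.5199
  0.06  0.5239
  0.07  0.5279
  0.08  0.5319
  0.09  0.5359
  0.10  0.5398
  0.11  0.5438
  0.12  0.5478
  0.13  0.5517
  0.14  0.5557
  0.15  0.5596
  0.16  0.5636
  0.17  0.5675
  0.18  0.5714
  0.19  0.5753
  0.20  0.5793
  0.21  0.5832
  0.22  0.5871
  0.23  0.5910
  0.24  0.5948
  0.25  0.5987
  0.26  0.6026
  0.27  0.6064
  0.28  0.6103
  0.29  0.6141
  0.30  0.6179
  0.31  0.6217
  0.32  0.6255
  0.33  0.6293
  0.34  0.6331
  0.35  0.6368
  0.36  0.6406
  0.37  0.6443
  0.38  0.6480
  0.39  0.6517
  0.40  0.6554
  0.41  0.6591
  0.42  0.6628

€81.80

σ√T = 0.5 × 0.8660 = 0.4330
d₁ = [ln(400/380) + (0.037 + 0.5²/2)·0.75] / 0.4330 = [0.0513 + 0.1215] / 0.4330 = 0.3990 ⇒ 0.40
d₂ = d₁ − σ√T = 0.3990 − 0.4330 = -0.0340 ⇒ -0.03
e^(−rT) = e^(−0.037·0.75) = 0.9726
N(d₁) = N(0.40) = 0.6554;  N(d₂) = N(-0.03) = 0.4880
C = 400·0.6554 − 380·0.9726·0.4880 = 262.1600 − 180.3589 = 81.8011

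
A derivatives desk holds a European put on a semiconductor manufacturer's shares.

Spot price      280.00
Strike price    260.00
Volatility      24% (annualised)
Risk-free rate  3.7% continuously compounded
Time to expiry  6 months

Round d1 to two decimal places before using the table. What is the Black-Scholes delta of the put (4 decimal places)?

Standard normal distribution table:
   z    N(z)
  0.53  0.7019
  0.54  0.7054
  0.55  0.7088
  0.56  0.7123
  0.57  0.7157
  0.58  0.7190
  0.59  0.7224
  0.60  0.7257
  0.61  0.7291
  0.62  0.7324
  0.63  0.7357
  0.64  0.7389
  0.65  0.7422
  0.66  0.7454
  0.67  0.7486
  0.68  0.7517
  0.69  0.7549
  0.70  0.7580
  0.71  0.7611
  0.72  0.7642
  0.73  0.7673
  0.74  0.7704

σ√T = 0.24·√0.5 = 0.1697
d₁ = [ln(280/260) + (0.037 + ½·0.24²)·0.5] / (σ√T) = (0.0741 + 0.0329) / 0.1697 = 0.6306 ⇒ 0.63
N(d₁) = N(0.63) = 0.7357
Δ_put = N(d₁) − 1 = 0.7357 − 1 = -0.2643

-0.2643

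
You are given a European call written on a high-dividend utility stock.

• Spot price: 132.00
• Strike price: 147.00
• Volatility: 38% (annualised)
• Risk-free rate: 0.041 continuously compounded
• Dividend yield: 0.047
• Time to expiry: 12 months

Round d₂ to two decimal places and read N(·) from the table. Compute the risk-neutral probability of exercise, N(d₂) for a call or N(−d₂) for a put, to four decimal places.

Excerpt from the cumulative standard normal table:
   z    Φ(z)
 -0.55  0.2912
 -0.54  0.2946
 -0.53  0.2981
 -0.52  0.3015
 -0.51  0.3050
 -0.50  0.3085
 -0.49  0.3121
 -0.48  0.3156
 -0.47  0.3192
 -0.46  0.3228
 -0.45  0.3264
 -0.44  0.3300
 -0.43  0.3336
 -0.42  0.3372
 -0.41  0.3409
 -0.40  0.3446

T = 1;  σ√T = 0.3800
d₁ = [ln(132/147) + (0.041 − 0.047 + ½·0.38²)·1] / (σ√T) = (-0.1076 + 0.0662) / 0.3800 = -0.1090 which rounds to -0.11
d₂ = -0.1090 − 0.3800 = -0.4890 which rounds to -0.49
Pr(exercise) under Q = N(d₂) = 0.3121

0.3121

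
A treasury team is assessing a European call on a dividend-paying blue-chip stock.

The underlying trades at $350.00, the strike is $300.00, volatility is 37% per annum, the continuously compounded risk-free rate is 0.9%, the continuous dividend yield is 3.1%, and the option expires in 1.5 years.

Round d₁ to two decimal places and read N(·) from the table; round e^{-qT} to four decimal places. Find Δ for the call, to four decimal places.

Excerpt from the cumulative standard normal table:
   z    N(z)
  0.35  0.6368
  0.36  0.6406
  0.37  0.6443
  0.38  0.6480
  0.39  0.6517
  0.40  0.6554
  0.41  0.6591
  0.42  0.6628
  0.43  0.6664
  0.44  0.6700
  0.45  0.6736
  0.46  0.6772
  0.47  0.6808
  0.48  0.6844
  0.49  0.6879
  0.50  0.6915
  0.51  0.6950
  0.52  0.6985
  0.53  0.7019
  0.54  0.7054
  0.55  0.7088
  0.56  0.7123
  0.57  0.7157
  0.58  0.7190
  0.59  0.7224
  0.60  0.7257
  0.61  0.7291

0.6567

σ√T = 0.37·√1.5 = 0.4532
d₁ = [ln(350/300) + (0.009 − 0.031 + ½·0.37²)·1.5] / (σ√T) = (0.1542 + 0.0697) / 0.4532 = 0.4939 → 0.49
N(d₁) = N(0.49) = 0.6879
Δ_call = exp(−qT)·N(d₁) = 0.9546·0.6879 = 0.6567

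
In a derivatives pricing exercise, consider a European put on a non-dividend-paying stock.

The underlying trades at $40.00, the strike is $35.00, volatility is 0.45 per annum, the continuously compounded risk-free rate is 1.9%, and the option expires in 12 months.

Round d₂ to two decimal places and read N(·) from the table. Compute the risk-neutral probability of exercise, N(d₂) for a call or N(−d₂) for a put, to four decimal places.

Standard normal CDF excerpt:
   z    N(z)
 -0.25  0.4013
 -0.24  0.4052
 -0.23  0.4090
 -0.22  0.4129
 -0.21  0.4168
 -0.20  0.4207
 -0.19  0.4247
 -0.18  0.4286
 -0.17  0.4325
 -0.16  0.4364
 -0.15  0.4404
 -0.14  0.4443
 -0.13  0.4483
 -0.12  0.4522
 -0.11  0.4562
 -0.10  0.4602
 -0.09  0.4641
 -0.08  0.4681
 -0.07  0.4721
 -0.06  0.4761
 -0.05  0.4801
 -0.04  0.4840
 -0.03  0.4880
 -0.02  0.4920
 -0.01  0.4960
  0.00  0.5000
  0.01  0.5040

σ√T = 0.45 × 1.0000 = 0.4500
d₁ = [ln(40/35) + (0.019 + 0.45²/2)·1] / 0.4500 = [0.1335 + 0.1203] / 0.4500 = 0.5640 ≈ 0.56
d₂ = d₁ − σ√T = 0.5640 − 0.4500 = 0.1140 ≈ 0.11
Risk-neutral Pr[S_T < K] = N(−d₂) = N(-0.11) = 0.4562

0.4562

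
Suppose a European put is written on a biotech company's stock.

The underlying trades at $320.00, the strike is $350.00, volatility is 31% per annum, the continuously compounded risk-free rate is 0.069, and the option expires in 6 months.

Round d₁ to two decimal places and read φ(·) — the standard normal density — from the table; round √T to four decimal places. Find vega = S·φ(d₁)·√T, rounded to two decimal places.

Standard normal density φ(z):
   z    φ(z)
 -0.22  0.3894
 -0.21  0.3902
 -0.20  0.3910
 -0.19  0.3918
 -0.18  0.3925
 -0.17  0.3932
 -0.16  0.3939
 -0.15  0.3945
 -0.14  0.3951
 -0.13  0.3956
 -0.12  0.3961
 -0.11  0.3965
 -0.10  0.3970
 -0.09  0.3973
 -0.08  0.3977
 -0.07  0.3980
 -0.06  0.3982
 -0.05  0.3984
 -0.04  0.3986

89.40

T = 0.5;  σ√T = 0.2192
d₁ = [ln(320/350) + (0.069 + ½·0.31²)·0.5] / (σ√T) = (-0.0896 + 0.0585) / 0.2192 = -0.1418 → -0.14
√T = √0.5 = 0.7071
φ(d₁) = φ(-0.14) = 0.3951
vega = S·φ(d₁)·√T = 320·0.3951·0.7071 = 89.4001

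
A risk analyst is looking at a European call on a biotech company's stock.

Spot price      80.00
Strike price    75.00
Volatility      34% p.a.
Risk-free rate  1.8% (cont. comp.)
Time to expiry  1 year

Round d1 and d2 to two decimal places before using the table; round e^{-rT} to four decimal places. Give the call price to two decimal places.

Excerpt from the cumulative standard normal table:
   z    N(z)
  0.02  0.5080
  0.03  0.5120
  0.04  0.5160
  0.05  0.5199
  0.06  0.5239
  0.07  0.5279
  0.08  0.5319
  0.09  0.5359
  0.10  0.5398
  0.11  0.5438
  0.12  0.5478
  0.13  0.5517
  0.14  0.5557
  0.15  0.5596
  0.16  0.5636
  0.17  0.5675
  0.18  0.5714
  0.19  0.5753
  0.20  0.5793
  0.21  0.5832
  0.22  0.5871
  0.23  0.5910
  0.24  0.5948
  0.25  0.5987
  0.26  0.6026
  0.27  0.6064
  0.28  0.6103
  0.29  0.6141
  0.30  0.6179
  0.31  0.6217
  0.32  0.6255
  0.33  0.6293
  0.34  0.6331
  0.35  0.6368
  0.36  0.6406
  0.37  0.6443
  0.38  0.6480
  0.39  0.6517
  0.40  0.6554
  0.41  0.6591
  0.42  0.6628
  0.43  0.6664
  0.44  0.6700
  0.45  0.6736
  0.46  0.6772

13.84

σ√T = 0.34·√1 = 0.3400
d₁ = [ln(80/75) + (0.018 + 0.34²/2)·1] / 0.3400 = [0.0645 + 0.0758] / 0.3400 = 0.4128 which rounds to 0.41
d₂ = d₁ − σ√T = 0.4128 − 0.3400 = 0.0728 which rounds to 0.07
exp(−rT) = exp(−0.018·1) = 0.9822
N(d₁) = N(0.41) = 0.6591;  N(d₂) = N(0.07) = 0.5279
C = 80·0.6591 − 75·0.9822·0.5279 = 52.7280 − 38.8878 = 13.8402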